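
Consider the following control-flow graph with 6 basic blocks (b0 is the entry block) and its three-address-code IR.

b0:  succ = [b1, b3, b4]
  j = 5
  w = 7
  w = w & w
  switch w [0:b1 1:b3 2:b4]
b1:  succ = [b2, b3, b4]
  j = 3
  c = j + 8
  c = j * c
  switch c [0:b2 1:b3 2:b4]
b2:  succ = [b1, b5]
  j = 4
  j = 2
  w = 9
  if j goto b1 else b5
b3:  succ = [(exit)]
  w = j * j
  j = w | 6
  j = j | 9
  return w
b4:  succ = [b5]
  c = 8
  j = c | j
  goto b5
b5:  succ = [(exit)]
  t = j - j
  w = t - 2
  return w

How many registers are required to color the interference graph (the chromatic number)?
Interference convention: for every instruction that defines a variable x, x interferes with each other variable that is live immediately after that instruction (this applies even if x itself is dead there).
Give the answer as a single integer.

Answer: 2

Derivation:
Block summaries:
  b0: def={j,w} ue=∅
  b1: def={c,j} ue=∅
  b2: def={j,w} ue=∅
  b3: def={j,w} ue={j}
  b4: def={c,j} ue={j}
  b5: def={t,w} ue={j}

Live sets:
  b0 li=∅ lo={j}
  b1 li=∅ lo={j}
  b2 li=∅ lo={j}
  b3 li={j} lo=∅
  b4 li={j} lo={j}
  b5 li={j} lo=∅

Interfere edges:
  c↔{j}
  j↔{c,w}
  t↔∅
  w↔{j}

Colouring:
  lower bound: {c,j} mutually conflict ⇒ χ ≥ 2
  2-colouring: R0={j,t}  R1={c,w}
  χ = 2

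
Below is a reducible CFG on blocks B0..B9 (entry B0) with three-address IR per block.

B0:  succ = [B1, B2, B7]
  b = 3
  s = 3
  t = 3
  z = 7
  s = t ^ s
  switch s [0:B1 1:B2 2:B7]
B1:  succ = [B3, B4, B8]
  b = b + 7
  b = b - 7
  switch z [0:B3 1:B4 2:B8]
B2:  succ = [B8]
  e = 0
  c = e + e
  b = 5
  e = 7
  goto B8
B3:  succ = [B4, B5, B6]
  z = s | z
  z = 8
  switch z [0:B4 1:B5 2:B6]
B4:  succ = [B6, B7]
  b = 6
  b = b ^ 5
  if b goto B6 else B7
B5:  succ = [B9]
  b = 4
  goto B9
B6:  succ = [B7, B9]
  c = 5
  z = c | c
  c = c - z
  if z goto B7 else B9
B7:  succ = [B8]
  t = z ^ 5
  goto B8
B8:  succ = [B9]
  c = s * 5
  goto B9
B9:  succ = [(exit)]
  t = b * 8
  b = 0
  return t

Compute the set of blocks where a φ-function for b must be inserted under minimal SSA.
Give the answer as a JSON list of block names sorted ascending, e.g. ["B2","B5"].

idom tree: B1←B0 B2←B0 B3←B1 B4←B1 B5←B3 B6←B1 B7←B0 B8←B0 B9←B0
Dom at joins:
  B4: preds {B1,B3}: {B0,B1} ∩ {B0,B1,B3} = {B0,B1}; idom=B1
  B6: preds {B3,B4}: {B0,B1,B3} ∩ {B0,B1,B4} = {B0,B1}; idom=B1
  B7: preds {B0,B4,B6}: {B0} ∩ {B0,B1,B4} ∩ {B0,B1,B6} = {B0}; idom=B0
  B8: preds {B1,B2,B7}: {B0,B1} ∩ {B0,B2} ∩ {B0,B7} = {B0}; idom=B0
  B9: preds {B5,B6,B8}: {B0,B1,B3,B5} ∩ {B0,B1,B6} ∩ {B0,B8} = {B0}; idom=B0

DF walk-up:
  B4←B1: walk · to B1
  B4←B3: walk B3 to B1
  B6←B3: walk B3 to B1
  B6←B4: walk B4 to B1
  B7←B0: walk · to B0
  B7←B4: walk B4→B1 to B0
  B7←B6: walk B6→B1 to B0
  B8←B1: walk B1 to B0
  B8←B2: walk B2 to B0
  B8←B7: walk B7 to B0
  B9←B5: walk B5→B3→B1 to B0
  B9←B6: walk B6→B1 to B0
  B9←B8: walk B8 to B0
  DF(B0)=∅
  DF(B1)={B7,B8,B9}
  DF(B2)={B8}
  DF(B3)={B4,B6,B9}
  DF(B4)={B6,B7}
  DF(B5)={B9}
  DF(B6)={B7,B9}
  DF(B7)={B8}
  DF(B8)={B9}
  DF(B9)=∅

φ for b: defs {B0,B1,B2,B4,B5,B9}
  DF⁺ = {B6,B7,B8,B9}

Answer: ["B6", "B7", "B8", "B9"]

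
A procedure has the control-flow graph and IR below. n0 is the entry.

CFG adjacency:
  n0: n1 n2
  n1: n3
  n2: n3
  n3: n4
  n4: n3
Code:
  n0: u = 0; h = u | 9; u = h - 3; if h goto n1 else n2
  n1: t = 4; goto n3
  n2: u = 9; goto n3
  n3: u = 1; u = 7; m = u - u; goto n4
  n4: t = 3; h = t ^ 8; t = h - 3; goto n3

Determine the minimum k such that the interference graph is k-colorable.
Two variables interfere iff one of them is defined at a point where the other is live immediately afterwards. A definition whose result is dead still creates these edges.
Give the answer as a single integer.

def/use:
  n0: def={h,u} ue=∅
  n1: def={t} ue=∅
  n2: def={u} ue=∅
  n3: def={m,u} ue=∅
  n4: def={h,t} ue=∅

Liveness:
  n0: in=∅ out=∅
  n1: in=∅ out=∅
  n2: in=∅ out=∅
  n3: in=∅ out=∅
  n4: in=∅ out=∅

Conflict graph:
  h↔{u}
  m↔∅
  t↔∅
  u↔{h}

Registers:
  {h,u} pairwise interfere (2-clique) ⇒ χ ≥ 2
  assign h→c0 m→c0 t→c0 u→c1 — no edge inside a register ⇒ χ ≤ 2
  χ = 2

Answer: 2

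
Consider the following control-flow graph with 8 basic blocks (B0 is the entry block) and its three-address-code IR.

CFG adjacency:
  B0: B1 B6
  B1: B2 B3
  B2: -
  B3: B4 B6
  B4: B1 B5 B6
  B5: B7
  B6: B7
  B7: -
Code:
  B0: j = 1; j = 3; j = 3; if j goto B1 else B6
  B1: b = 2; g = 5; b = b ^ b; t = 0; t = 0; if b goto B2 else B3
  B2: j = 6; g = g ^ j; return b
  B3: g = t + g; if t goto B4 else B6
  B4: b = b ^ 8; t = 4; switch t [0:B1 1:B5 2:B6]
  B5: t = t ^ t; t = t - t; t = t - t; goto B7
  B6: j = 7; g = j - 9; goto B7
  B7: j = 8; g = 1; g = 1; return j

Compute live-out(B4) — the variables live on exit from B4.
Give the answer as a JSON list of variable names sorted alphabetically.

Per-block:
  B0 def {j} use ∅
  B1 def {b,g,t} use ∅
  B2 def {g,j} use {b,g}
  B3 def {g} use {g,t}
  B4 def {b,t} use {b}
  B5 def {t} use {t}
  B6 def {g,j} use ∅
  B7 def {g,j} use ∅

Backward fixpoint:
  B0: in=∅ out=∅
  B1: in=∅ out={b,g,t}
  B2: in={b,g} out=∅
  B3: in={b,g,t} out={b}
  B4: in={b} out={t}
  B5: in={t} out=∅
  B6: in=∅ out=∅
  B7: in=∅ out=∅

live-out(B4) = ["t"]

Answer: ["t"]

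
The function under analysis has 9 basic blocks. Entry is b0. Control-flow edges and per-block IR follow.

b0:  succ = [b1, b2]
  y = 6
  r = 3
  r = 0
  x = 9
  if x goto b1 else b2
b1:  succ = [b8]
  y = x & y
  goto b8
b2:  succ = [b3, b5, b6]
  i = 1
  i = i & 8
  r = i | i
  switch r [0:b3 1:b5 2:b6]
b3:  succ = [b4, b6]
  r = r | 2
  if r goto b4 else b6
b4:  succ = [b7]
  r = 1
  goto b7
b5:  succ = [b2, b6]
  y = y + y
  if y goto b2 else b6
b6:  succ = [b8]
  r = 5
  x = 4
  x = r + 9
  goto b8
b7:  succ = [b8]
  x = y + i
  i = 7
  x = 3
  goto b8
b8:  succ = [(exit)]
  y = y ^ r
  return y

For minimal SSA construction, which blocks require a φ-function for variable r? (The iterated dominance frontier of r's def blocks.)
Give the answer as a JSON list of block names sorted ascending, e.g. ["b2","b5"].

idom tree: b1←b0 b2←b0 b3←b2 b4←b3 b5←b2 b6←b2 b7←b4 b8←b0
Dom at joins:
  b2: preds {b0,b5}: {b0} ∩ {b0,b2,b5} = {b0}; idom=b0
  b6: preds {b2,b3,b5}: {b0,b2} ∩ {b0,b2,b3} ∩ {b0,b2,b5} = {b0,b2}; idom=b2
  b8: preds {b1,b6,b7}: {b0,b1} ∩ {b0,b2,b6} ∩ {b0,b2,b3,b4,b7} = {b0}; idom=b0

DF walk-up:
  b2←b0: walk · to b0
  b2←b5: walk b5→b2 to b0
  b6←b2: walk · to b2
  b6←b3: walk b3 to b2
  b6←b5: walk b5 to b2
  b8←b1: walk b1 to b0
  b8←b6: walk b6→b2 to b0
  b8←b7: walk b7→b4→b3→b2 to b0
  b0 → ∅
  b1 → {b8}
  b2 → {b2,b8}
  b3 → {b6,b8}
  b4 → {b8}
  b5 → {b2,b6}
  b6 → {b8}
  b7 → {b8}
  b8 → ∅

φ for r: defs {b0,b2,b3,b4,b6}
  DF⁺ = {b2,b6,b8}

Answer: ["b2", "b6", "b8"]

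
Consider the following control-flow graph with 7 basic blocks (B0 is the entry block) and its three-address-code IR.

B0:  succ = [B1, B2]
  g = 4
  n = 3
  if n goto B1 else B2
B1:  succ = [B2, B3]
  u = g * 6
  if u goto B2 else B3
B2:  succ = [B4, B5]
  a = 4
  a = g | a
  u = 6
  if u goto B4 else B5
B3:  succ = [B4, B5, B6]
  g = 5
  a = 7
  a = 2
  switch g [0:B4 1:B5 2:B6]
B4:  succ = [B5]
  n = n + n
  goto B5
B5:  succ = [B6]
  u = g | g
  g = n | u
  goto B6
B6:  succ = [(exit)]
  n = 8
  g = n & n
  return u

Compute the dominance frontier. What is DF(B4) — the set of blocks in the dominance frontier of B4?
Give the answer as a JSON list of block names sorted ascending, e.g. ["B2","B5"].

idom tree: B1←B0 B2←B0 B3←B1 B4←B0 B5←B0 B6←B0
Join-block Dom:
  B2: preds {B0,B1}: {B0} ∩ {B0,B1} = {B0}; idom=B0
  B4: preds {B2,B3}: {B0,B2} ∩ {B0,B1,B3} = {B0}; idom=B0
  B5: preds {B2,B3,B4}: {B0,B2} ∩ {B0,B1,B3} ∩ {B0,B4} = {B0}; idom=B0
  B6: preds {B3,B5}: {B0,B1,B3} ∩ {B0,B5} = {B0}; idom=B0

DF derivation:
  join B2 pred B0: · stop@B0
  join B2 pred B1: B1 stop@B0
  join B4 pred B2: B2 stop@B0
  join B4 pred B3: B3→B1 stop@B0
  join B5 pred B2: B2 stop@B0
  join B5 pred B3: B3→B1 stop@B0
  join B5 pred B4: B4 stop@B0
  join B6 pred B3: B3→B1 stop@B0
  join B6 pred B5: B5 stop@B0
  DF(B0)=∅
  DF(B1)={B2,B4,B5,B6}
  DF(B2)={B4,B5}
  DF(B3)={B4,B5,B6}
  DF(B4)={B5}
  DF(B5)={B6}
  DF(B6)=∅

DF(B4) = ["B5"]

Answer: ["B5"]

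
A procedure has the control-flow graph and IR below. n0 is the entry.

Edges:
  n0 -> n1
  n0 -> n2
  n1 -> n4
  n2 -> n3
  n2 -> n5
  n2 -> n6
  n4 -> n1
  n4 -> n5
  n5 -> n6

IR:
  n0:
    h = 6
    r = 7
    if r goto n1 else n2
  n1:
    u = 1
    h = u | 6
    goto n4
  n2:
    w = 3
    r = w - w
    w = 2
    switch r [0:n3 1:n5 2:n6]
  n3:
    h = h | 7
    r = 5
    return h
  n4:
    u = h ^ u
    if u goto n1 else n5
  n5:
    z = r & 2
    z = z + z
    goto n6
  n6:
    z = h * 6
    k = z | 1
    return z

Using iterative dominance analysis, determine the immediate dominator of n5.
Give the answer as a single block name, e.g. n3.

idom tree: n1←n0 n2←n0 n3←n2 n4←n1 n5←n0 n6←n0
Dom∩ at merges:
  n1: preds {n0,n4}: {n0} ∩ {n0,n1,n4} = {n0}; idom=n0
  n5: preds {n2,n4}: {n0,n2} ∩ {n0,n1,n4} = {n0}; idom=n0
  n6: preds {n2,n5}: {n0,n2} ∩ {n0,n5} = {n0}; idom=n0

idom(n5) = n0

Answer: n0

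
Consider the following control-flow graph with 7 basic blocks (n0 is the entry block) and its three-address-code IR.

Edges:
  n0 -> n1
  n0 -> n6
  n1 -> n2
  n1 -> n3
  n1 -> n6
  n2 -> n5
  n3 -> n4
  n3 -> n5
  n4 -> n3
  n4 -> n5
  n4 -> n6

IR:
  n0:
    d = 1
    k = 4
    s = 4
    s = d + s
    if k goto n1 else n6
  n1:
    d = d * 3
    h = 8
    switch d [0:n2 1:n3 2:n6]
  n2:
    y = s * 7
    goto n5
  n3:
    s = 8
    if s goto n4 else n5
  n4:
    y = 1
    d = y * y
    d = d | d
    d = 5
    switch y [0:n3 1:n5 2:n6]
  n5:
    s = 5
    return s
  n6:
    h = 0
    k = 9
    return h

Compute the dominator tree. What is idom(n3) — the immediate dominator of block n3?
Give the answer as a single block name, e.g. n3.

idom tree: n1←n0 n2←n1 n3←n1 n4←n3 n5←n1 n6←n0
Dom∩ at merges:
  n3: preds {n1,n4}: {n0,n1} ∩ {n0,n1,n3,n4} = {n0,n1}; idom=n1
  n5: preds {n2,n3,n4}: {n0,n1,n2} ∩ {n0,n1,n3} ∩ {n0,n1,n3,n4} = {n0,n1}; idom=n1
  n6: preds {n0,n1,n4}: {n0} ∩ {n0,n1} ∩ {n0,n1,n3,n4} = {n0}; idom=n0

idom(n3) = n1

Answer: n1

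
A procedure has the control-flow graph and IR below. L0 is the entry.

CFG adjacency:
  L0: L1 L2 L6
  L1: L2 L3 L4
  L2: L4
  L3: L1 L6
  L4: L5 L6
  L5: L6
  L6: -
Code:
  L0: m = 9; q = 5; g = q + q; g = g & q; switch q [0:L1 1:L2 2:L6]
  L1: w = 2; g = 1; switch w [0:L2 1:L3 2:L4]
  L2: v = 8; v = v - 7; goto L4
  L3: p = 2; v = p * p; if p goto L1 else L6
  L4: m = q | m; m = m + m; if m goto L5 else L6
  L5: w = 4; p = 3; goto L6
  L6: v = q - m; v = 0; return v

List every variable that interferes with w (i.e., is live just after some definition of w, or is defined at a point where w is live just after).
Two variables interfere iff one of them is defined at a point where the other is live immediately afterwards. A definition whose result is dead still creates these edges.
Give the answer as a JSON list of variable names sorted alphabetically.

Answer: ["g", "m", "q"]

Working:
def/use:
  L0: def={g,m,q} ue=∅
  L1: def={g,w} ue=∅
  L2: def={v} ue=∅
  L3: def={p,v} ue=∅
  L4: def={m} ue={m,q}
  L5: def={p,w} ue=∅
  L6: def={v} ue={m,q}

Backward fixpoint:
  live L0: ∅→{m,q}
  live L1: {m,q}→{m,q}
  live L2: {m,q}→{m,q}
  live L3: {m,q}→{m,q}
  live L4: {m,q}→{m,q}
  live L5: {m,q}→{m,q}
  live L6: {m,q}→∅

Interfere edges:
  g — {m,q,w}
  m — {g,p,q,v,w}
  p — {m,q,v}
  q — {g,m,p,v,w}
  v — {m,p,q}
  w — {g,m,q}

N(w) = ["g", "m", "q"]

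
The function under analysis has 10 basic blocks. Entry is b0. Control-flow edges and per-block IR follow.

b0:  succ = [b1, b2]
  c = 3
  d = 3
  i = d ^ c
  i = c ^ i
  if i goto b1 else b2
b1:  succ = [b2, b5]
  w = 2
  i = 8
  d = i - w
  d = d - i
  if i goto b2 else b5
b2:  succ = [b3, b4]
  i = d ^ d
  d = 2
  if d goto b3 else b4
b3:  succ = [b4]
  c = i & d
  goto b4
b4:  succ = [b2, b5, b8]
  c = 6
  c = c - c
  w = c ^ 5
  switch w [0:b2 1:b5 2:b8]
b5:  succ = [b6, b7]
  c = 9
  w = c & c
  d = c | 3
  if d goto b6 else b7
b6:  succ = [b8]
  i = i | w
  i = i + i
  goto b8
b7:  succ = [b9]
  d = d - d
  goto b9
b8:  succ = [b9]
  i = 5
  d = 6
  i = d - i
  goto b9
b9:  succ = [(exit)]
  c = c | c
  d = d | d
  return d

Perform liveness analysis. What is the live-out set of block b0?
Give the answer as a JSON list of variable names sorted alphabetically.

Per-block:
  b0 def {c,d,i} use ∅
  b1 def {d,i,w} use ∅
  b2 def {d,i} use {d}
  b3 def {c} use {d,i}
  b4 def {c,w} use ∅
  b5 def {c,d,w} use ∅
  b6 def {i} use {i,w}
  b7 def {d} use {d}
  b8 def {d,i} use ∅
  b9 def {c,d} use {c,d}

Backward fixpoint:
  b0: in=∅ out={d}
  b1: in=∅ out={d,i}
  b2: in={d} out={d,i}
  b3: in={d,i} out={d,i}
  b4: in={d,i} out={c,d,i}
  b5: in={i} out={c,d,i,w}
  b6: in={c,i,w} out={c}
  b7: in={c,d} out={c,d}
  b8: in={c} out={c,d}
  b9: in={c,d} out=∅

live-out(b0) = ["d"]

Answer: ["d"]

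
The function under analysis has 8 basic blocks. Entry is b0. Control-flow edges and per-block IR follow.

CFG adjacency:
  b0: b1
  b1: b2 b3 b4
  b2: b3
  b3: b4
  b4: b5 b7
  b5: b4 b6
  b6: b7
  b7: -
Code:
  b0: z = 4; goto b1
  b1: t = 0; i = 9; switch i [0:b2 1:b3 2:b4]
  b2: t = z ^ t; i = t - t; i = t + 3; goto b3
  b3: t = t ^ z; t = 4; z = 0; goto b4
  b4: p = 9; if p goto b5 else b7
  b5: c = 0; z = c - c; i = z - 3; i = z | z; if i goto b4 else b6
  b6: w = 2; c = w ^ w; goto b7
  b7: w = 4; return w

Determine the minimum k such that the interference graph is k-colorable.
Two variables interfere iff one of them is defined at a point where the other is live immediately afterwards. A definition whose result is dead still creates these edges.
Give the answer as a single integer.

Answer: 3

Working:
Per-block:
  b0: {z} / ∅
  b1: {i,t} / ∅
  b2: {i,t} / {t,z}
  b3: {t,z} / {t,z}
  b4: {p} / ∅
  b5: {c,i,z} / ∅
  b6: {c,w} / ∅
  b7: {w} / ∅

Backward fixpoint:
  b0 li=∅ lo={z}
  b1 li={z} lo={t,z}
  b2 li={t,z} lo={t,z}
  b3 li={t,z} lo=∅
  b4 li=∅ lo=∅
  b5 li=∅ lo=∅
  b6 li=∅ lo=∅
  b7 li=∅ lo=∅

Conflict graph:
  c↔∅
  i↔{t,z}
  p↔∅
  t↔{i,z}
  w↔∅
  z↔{i,t}

Registers:
  lower bound: {i,t,z} mutually conflict ⇒ χ ≥ 3
  assign c→c0 i→c0 p→c0 t→c1 w→c0 z→c2 — no edge inside a register ⇒ χ ≤ 3
  χ = 3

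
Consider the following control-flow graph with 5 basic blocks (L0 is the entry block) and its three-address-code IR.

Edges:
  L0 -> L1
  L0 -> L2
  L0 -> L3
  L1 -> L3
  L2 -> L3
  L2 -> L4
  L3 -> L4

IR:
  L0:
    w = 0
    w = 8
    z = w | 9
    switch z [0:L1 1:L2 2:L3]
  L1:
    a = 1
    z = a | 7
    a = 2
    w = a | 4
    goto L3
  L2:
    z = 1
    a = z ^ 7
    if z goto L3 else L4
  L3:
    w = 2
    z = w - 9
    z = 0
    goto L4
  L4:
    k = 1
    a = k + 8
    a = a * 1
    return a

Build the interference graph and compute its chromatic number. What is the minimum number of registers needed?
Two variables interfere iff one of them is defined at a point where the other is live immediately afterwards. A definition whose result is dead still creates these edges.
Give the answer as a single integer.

def/use:
  L0 def {w,z} use ∅
  L1 def {a,w,z} use ∅
  L2 def {a,z} use ∅
  L3 def {w,z} use ∅
  L4 def {a,k} use ∅

Backward fixpoint:
  L0: in=∅ out=∅
  L1: in=∅ out=∅
  L2: in=∅ out=∅
  L3: in=∅ out=∅
  L4: in=∅ out=∅

Conflict graph:
  a — {z}
  k — ∅
  w — ∅
  z — {a}

Colouring:
  {a,z} pairwise interfere (2-clique) ⇒ χ ≥ 2
  assign a→r0 k→r0 w→r0 z→r1 — no edge inside a register ⇒ χ ≤ 2
  χ = 2

Answer: 2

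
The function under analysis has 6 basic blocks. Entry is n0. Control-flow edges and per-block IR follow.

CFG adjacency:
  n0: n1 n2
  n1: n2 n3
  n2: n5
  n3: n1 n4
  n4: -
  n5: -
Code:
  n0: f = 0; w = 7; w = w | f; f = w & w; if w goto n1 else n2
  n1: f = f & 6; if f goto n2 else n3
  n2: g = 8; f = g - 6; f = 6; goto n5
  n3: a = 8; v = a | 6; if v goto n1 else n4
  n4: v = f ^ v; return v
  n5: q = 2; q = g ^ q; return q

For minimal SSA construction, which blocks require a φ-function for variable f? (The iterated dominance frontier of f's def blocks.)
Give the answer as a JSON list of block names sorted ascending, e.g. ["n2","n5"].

idom tree: n1←n0 n2←n0 n3←n1 n4←n3 n5←n2
Dom∩ at merges:
  n1: preds {n0,n3}: {n0} ∩ {n0,n1,n3} = {n0}; idom=n0
  n2: preds {n0,n1}: {n0} ∩ {n0,n1} = {n0}; idom=n0

DF walk-up:
  n1←n0: walk · to n0
  n1←n3: walk n3→n1 to n0
  n2←n0: walk · to n0
  n2←n1: walk n1 to n0
  n0: DF=∅
  n1: DF={n1,n2}
  n2: DF=∅
  n3: DF={n1}
  n4: DF=∅
  n5: DF=∅

φ for f: defs {n0,n1,n2}
  DF⁺ = {n1,n2}

Answer: ["n1", "n2"]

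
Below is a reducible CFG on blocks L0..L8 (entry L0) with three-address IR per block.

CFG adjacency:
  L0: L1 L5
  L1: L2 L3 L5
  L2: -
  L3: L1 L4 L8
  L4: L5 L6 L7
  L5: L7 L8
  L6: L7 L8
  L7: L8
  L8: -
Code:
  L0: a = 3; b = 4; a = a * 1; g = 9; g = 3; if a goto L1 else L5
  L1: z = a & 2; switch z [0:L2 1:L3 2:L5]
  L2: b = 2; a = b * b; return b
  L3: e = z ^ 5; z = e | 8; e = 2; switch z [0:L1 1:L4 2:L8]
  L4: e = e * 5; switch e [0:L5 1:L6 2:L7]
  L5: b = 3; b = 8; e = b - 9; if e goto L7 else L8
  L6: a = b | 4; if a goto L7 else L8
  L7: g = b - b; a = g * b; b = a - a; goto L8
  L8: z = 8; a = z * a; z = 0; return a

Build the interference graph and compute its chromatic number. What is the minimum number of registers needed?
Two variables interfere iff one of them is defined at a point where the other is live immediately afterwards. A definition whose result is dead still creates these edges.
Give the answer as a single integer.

Per-block:
  L0: {a,b,g} / ∅
  L1: {z} / {a}
  L2: {a,b} / ∅
  L3: {e,z} / {z}
  L4: {e} / {e}
  L5: {b,e} / ∅
  L6: {a} / {b}
  L7: {a,b,g} / {b}
  L8: {a,z} / {a}

Live sets:
  live L0: ∅→{a,b}
  live L1: {a,b}→{a,b,z}
  live L2: ∅→∅
  live L3: {a,b,z}→{a,b,e}
  live L4: {a,b,e}→{a,b}
  live L5: {a}→{a,b}
  live L6: {b}→{a,b}
  live L7: {b}→{a}
  live L8: {a}→∅

Interference:
  a↔{b,e,g,z}
  b↔{a,e,g,z}
  e↔{a,b,z}
  g↔{a,b}
  z↔{a,b,e}

Chromatic number:
  lower bound: {a,b,e,z} mutually conflict ⇒ χ ≥ 4
  assign a→c0 b→c1 e→c2 g→c2 z→c3 — no edge inside a register ⇒ χ ≤ 4
  χ = 4

Answer: 4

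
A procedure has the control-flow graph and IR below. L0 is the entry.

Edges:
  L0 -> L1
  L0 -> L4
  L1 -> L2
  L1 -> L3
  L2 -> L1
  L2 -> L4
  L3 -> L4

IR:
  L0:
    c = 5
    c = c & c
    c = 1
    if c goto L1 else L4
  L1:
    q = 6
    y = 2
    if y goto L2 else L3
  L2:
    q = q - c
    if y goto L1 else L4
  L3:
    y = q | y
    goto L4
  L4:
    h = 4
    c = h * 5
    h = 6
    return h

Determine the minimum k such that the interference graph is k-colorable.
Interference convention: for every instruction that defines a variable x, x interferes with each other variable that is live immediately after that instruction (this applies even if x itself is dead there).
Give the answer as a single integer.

Answer: 3

Derivation:
def/use:
  L0: def={c} ue=∅
  L1: def={q,y} ue=∅
  L2: def={q} ue={c,q,y}
  L3: def={y} ue={q,y}
  L4: def={c,h} ue=∅

Liveness:
  live L0: ∅→{c}
  live L1: {c}→{c,q,y}
  live L2: {c,q,y}→{c}
  live L3: {q,y}→∅
  live L4: ∅→∅

Conflict graph:
  c↔{q,y}
  h↔∅
  q↔{c,y}
  y↔{c,q}

Colouring:
  {c,q,y} pairwise interfere (3-clique) ⇒ χ ≥ 3
  3-colouring: R0={c,h}  R1={q}  R2={y}
  χ = 3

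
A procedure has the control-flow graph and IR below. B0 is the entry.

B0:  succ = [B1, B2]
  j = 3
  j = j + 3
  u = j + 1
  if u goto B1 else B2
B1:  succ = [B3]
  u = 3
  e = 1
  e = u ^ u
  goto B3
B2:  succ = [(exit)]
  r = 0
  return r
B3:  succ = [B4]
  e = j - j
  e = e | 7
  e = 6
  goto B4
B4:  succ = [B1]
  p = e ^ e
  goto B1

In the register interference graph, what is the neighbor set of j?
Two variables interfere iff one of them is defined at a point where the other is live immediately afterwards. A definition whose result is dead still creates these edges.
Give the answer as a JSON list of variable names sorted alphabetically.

Block summaries:
  B0: def={j,u} ue=∅
  B1: def={e,u} ue=∅
  B2: def={r} ue=∅
  B3: def={e} ue={j}
  B4: def={p} ue={e}

Live sets:
  B0 li=∅ lo={j}
  B1 li={j} lo={j}
  B2 li=∅ lo=∅
  B3 li={j} lo={e,j}
  B4 li={e,j} lo={j}

Conflict graph:
  e — {j,u}
  j — {e,p,u}
  p — {j}
  r — ∅
  u — {e,j}

N(j) = ["e", "p", "u"]

Answer: ["e", "p", "u"]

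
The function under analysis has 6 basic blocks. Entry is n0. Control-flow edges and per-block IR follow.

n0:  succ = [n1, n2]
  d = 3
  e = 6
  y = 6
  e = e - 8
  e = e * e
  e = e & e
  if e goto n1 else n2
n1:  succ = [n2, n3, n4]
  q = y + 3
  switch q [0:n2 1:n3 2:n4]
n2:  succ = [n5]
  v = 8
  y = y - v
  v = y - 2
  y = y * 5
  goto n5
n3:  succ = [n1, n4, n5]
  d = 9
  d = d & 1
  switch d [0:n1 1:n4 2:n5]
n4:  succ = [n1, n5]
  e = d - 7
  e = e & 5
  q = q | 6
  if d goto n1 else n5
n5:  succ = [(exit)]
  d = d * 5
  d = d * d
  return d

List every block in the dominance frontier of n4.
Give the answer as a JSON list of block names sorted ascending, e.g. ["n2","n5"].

idom tree: n1←n0 n2←n0 n3←n1 n4←n1 n5←n0
Dom at joins:
  n1: preds {n0,n3,n4}: {n0} ∩ {n0,n1,n3} ∩ {n0,n1,n4} = {n0}; idom=n0
  n2: preds {n0,n1}: {n0} ∩ {n0,n1} = {n0}; idom=n0
  n4: preds {n1,n3}: {n0,n1} ∩ {n0,n1,n3} = {n0,n1}; idom=n1
  n5: preds {n2,n3,n4}: {n0,n2} ∩ {n0,n1,n3} ∩ {n0,n1,n4} = {n0}; idom=n0

DF derivation:
  join n1 pred n0: · stop@n0
  join n1 pred n3: n3→n1 stop@n0
  join n1 pred n4: n4→n1 stop@n0
  join n2 pred n0: · stop@n0
  join n2 pred n1: n1 stop@n0
  join n4 pred n1: · stop@n1
  join n4 pred n3: n3 stop@n1
  join n5 pred n2: n2 stop@n0
  join n5 pred n3: n3→n1 stop@n0
  join n5 pred n4: n4→n1 stop@n0
  DF(n0)=∅
  DF(n1)={n1,n2,n5}
  DF(n2)={n5}
  DF(n3)={n1,n4,n5}
  DF(n4)={n1,n5}
  DF(n5)=∅

DF(n4) = ["n1", "n5"]

Answer: ["n1", "n5"]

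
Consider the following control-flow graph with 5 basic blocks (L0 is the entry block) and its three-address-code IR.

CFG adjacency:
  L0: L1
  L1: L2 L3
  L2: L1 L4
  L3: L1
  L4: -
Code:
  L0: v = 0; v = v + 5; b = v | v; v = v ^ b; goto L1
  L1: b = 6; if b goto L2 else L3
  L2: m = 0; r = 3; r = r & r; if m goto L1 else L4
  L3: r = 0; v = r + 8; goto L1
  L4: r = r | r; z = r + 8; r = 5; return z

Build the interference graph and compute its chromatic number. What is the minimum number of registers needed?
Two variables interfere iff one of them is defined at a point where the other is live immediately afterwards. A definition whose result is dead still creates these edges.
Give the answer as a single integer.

Answer: 2

Derivation:
Block summaries:
  L0: def={b,v} ue=∅
  L1: def={b} ue=∅
  L2: def={m,r} ue=∅
  L3: def={r,v} ue=∅
  L4: def={r,z} ue={r}

Liveness:
  L0: in=∅ out=∅
  L1: in=∅ out=∅
  L2: in=∅ out={r}
  L3: in=∅ out=∅
  L4: in={r} out=∅

Interference:
  b — {v}
  m — {r}
  r — {m,z}
  v — {b}
  z — {r}

Colouring:
  {b,v} pairwise interfere (2-clique) ⇒ χ ≥ 2
  assign b→c0 m→c1 r→c0 v→c1 z→c1 — no edge inside a register ⇒ χ ≤ 2
  χ = 2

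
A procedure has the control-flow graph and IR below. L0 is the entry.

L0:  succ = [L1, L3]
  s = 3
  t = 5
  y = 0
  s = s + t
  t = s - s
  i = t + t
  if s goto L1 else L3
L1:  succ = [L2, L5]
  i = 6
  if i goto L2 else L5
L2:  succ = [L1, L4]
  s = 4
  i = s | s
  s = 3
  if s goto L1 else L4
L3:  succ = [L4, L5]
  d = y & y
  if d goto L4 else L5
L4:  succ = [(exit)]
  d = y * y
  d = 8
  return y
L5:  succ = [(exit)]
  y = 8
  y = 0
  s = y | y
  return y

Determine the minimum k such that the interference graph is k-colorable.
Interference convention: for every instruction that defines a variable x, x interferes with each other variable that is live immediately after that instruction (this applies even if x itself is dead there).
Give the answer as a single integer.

Answer: 3

Derivation:
def/use:
  L0: {i,s,t,y} / ∅
  L1: {i} / ∅
  L2: {i,s} / ∅
  L3: {d} / {y}
  L4: {d} / {y}
  L5: {s,y} / ∅

Live sets:
  live L0: ∅→{y}
  live L1: {y}→{y}
  live L2: {y}→{y}
  live L3: {y}→{y}
  live L4: {y}→∅
  live L5: ∅→∅

Interference:
  d — {y}
  i — {s,y}
  s — {i,t,y}
  t — {s,y}
  y — {d,i,s,t}

Colouring:
  lower bound: {i,s,y} mutually conflict ⇒ χ ≥ 3
  3-colouring: R0={y}  R1={d,s}  R2={i,t}
  χ = 3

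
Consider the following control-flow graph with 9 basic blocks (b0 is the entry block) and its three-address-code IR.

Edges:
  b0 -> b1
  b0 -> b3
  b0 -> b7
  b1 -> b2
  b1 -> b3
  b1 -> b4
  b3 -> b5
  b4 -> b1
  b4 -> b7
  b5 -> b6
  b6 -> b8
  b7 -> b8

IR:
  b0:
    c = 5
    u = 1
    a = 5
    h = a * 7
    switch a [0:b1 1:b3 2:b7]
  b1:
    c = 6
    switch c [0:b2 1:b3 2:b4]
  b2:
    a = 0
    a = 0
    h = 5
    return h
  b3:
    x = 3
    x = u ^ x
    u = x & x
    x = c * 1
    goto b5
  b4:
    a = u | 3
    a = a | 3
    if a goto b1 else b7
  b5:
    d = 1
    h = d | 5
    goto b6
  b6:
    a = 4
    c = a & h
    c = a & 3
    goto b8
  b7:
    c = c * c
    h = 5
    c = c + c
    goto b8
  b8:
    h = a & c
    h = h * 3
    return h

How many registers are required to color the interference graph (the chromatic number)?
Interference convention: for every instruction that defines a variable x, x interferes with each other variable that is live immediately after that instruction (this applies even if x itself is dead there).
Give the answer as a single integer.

Answer: 4

Analysis:
Per-block:
  b0: {a,c,h,u} / ∅
  b1: {c} / ∅
  b2: {a,h} / ∅
  b3: {u,x} / {c,u}
  b4: {a} / {u}
  b5: {d,h} / ∅
  b6: {a,c} / {h}
  b7: {c,h} / {c}
  b8: {h} / {a,c}

Live sets:
  live b0: ∅→{a,c,u}
  live b1: {u}→{c,u}
  live b2: ∅→∅
  live b3: {c,u}→∅
  live b4: {c,u}→{a,c,u}
  live b5: ∅→{h}
  live b6: {h}→{a,c}
  live b7: {a,c}→{a,c}
  live b8: {a,c}→∅

Interference:
  a↔{c,h,u}
  c↔{a,h,u,x}
  d↔∅
  h↔{a,c,u}
  u↔{a,c,h,x}
  x↔{c,u}

Chromatic number:
  lower bound: {a,c,h,u} mutually conflict ⇒ χ ≥ 4
  assign a→R2 c→R0 d→R0 h→R3 u→R1 x→R2 — no edge inside a register ⇒ χ ≤ 4
  χ = 4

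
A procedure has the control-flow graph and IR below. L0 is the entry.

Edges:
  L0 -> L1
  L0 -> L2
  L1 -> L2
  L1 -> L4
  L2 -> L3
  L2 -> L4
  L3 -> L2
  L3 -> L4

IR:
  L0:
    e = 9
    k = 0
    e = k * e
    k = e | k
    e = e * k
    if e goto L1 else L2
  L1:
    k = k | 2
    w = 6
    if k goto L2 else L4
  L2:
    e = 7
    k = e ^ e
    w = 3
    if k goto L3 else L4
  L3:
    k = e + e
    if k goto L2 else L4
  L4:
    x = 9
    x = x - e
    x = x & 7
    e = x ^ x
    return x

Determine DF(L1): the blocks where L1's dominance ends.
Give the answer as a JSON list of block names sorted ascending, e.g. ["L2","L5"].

Answer: ["L2", "L4"]

Derivation:
idom tree: L1←L0 L2←L0 L3←L2 L4←L0
Dom at joins:
  L2: preds {L0,L1,L3}: {L0} ∩ {L0,L1} ∩ {L0,L2,L3} = {L0}; idom=L0
  L4: preds {L1,L2,L3}: {L0,L1} ∩ {L0,L2} ∩ {L0,L2,L3} = {L0}; idom=L0

DF walk-up:
  join L2 pred L0: · stop@L0
  join L2 pred L1: L1 stop@L0
  join L2 pred L3: L3→L2 stop@L0
  join L4 pred L1: L1 stop@L0
  join L4 pred L2: L2 stop@L0
  join L4 pred L3: L3→L2 stop@L0
  L0: DF=∅
  L1: DF={L2,L4}
  L2: DF={L2,L4}
  L3: DF={L2,L4}
  L4: DF=∅

DF(L1) = ["L2", "L4"]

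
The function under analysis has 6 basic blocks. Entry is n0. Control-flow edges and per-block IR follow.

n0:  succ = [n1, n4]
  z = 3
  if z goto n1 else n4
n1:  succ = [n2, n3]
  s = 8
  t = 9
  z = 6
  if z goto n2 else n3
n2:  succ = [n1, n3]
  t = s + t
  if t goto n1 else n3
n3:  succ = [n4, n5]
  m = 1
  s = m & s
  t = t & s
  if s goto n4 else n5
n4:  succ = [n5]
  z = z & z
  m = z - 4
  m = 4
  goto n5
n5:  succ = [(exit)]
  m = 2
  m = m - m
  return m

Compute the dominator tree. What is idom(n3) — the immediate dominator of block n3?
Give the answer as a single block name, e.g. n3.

idom tree: n1←n0 n2←n1 n3←n1 n4←n0 n5←n0
Dom∩ at merges:
  n1: preds {n0,n2}: {n0} ∩ {n0,n1,n2} = {n0}; idom=n0
  n3: preds {n1,n2}: {n0,n1} ∩ {n0,n1,n2} = {n0,n1}; idom=n1
  n4: preds {n0,n3}: {n0} ∩ {n0,n1,n3} = {n0}; idom=n0
  n5: preds {n3,n4}: {n0,n1,n3} ∩ {n0,n4} = {n0}; idom=n0

idom(n3) = n1

Answer: n1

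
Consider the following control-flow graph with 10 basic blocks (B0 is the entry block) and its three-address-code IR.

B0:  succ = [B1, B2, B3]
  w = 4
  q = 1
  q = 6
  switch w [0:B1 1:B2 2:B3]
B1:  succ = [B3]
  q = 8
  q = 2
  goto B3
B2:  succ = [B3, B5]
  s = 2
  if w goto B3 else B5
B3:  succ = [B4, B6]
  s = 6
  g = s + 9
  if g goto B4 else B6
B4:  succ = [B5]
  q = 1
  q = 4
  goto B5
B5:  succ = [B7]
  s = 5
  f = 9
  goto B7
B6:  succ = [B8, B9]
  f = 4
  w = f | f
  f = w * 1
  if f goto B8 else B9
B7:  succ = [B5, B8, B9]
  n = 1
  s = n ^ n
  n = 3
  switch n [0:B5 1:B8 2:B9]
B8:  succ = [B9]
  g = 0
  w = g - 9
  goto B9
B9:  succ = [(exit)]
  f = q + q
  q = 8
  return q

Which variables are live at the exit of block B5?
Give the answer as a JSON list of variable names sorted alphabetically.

Answer: ["q"]

Analysis:
Block summaries:
  B0: {q,w} / ∅
  B1: {q} / ∅
  B2: {s} / {w}
  B3: {g,s} / ∅
  B4: {q} / ∅
  B5: {f,s} / ∅
  B6: {f,w} / ∅
  B7: {n,s} / ∅
  B8: {g,w} / ∅
  B9: {f,q} / {q}

Backward fixpoint:
  B0 li=∅ lo={q,w}
  B1 li=∅ lo={q}
  B2 li={q,w} lo={q}
  B3 li={q} lo={q}
  B4 li=∅ lo={q}
  B5 li={q} lo={q}
  B6 li={q} lo={q}
  B7 li={q} lo={q}
  B8 li={q} lo={q}
  B9 li={q} lo=∅

live-out(B5) = ["q"]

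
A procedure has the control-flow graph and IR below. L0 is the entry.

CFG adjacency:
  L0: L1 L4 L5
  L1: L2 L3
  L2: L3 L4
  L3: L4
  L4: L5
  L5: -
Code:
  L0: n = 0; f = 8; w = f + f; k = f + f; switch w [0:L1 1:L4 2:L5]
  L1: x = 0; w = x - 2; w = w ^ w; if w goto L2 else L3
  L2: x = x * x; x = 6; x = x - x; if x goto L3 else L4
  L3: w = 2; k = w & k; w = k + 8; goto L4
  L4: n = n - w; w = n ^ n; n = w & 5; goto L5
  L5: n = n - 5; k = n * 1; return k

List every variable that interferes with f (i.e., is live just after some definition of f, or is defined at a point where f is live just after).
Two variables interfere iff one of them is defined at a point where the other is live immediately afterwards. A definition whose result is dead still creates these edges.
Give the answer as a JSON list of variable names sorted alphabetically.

Answer: ["n", "w"]

Working:
Per-block:
  L0: def={f,k,n,w} ue=∅
  L1: def={w,x} ue=∅
  L2: def={x} ue={x}
  L3: def={k,w} ue={k}
  L4: def={n,w} ue={n,w}
  L5: def={k,n} ue={n}

Live sets:
  live L0: ∅→{k,n,w}
  live L1: {k,n}→{k,n,w,x}
  live L2: {k,n,w,x}→{k,n,w}
  live L3: {k,n}→{n,w}
  live L4: {n,w}→{n}
  live L5: {n}→∅

Interference:
  f: {n,w}
  k: {n,w,x}
  n: {f,k,w,x}
  w: {f,k,n,x}
  x: {k,n,w}

N(f) = ["n", "w"]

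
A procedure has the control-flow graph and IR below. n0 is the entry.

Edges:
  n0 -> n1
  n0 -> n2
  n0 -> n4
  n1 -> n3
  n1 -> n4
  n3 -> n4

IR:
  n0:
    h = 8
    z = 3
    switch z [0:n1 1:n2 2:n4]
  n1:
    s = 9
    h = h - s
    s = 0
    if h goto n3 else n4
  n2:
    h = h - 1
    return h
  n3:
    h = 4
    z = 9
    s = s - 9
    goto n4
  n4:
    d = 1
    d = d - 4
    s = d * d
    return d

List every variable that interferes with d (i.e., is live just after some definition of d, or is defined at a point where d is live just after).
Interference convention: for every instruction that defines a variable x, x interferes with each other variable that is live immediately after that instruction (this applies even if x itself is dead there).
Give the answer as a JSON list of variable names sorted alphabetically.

Answer: ["s"]

Analysis:
def/use:
  n0: {h,z} / ∅
  n1: {h,s} / {h}
  n2: {h} / {h}
  n3: {h,s,z} / {s}
  n4: {d,s} / ∅

Liveness:
  n0 li=∅ lo={h}
  n1 li={h} lo={s}
  n2 li={h} lo=∅
  n3 li={s} lo=∅
  n4 li=∅ lo=∅

Conflict graph:
  d: {s}
  h: {s,z}
  s: {d,h,z}
  z: {h,s}

N(d) = ["s"]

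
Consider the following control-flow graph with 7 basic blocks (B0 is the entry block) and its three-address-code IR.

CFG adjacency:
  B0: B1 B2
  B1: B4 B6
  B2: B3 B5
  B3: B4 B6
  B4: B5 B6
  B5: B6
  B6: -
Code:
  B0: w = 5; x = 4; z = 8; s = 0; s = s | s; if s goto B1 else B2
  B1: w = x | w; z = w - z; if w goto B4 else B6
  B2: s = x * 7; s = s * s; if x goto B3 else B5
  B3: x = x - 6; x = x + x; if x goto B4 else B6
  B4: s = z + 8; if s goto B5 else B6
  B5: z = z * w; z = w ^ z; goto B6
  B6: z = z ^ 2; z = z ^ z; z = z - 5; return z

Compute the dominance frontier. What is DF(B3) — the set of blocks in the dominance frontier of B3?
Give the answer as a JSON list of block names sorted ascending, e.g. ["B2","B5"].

Answer: ["B4", "B6"]

Working:
idom tree: B1←B0 B2←B0 B3←B2 B4←B0 B5←B0 B6←B0
Dom∩ at merges:
  B4: preds {B1,B3}: {B0,B1} ∩ {B0,B2,B3} = {B0}; idom=B0
  B5: preds {B2,B4}: {B0,B2} ∩ {B0,B4} = {B0}; idom=B0
  B6: preds {B1,B3,B4,B5}: {B0,B1} ∩ {B0,B2,B3} ∩ {B0,B4} ∩ {B0,B5} = {B0}; idom=B0

DF derivation:
  B4←B1: walk B1 to B0
  B4←B3: walk B3→B2 to B0
  B5←B2: walk B2 to B0
  B5←B4: walk B4 to B0
  B6←B1: walk B1 to B0
  B6←B3: walk B3→B2 to B0
  B6←B4: walk B4 to B0
  B6←B5: walk B5 to B0
  DF(B0)=∅
  DF(B1)={B4,B6}
  DF(B2)={B4,B5,B6}
  DF(B3)={B4,B6}
  DF(B4)={B5,B6}
  DF(B5)={B6}
  DF(B6)=∅

DF(B3) = ["B4", "B6"]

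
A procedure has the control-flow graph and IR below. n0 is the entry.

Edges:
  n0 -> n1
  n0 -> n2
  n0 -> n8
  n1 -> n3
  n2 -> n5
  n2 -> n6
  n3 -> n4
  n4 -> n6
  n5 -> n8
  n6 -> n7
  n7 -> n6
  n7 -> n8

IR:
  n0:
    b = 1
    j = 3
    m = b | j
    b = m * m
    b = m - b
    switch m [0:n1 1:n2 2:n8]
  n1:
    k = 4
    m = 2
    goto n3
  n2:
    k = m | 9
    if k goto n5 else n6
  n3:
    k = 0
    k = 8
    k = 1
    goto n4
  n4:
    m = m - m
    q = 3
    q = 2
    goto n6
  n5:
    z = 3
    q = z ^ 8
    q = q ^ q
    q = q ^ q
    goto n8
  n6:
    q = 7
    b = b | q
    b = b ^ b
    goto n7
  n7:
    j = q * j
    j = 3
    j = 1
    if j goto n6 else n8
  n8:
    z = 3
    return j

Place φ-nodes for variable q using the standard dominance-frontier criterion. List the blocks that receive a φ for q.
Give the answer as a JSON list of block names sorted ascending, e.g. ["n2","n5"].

Answer: ["n6", "n8"]

Working:
idom tree: n1←n0 n2←n0 n3←n1 n4←n3 n5←n2 n6←n0 n7←n6 n8←n0
Join-block Dom:
  n6: preds {n2,n4,n7}: {n0,n2} ∩ {n0,n1,n3,n4} ∩ {n0,n6,n7} = {n0}; idom=n0
  n8: preds {n0,n5,n7}: {n0} ∩ {n0,n2,n5} ∩ {n0,n6,n7} = {n0}; idom=n0

DF derivation:
  n6←n2: walk n2 to n0
  n6←n4: walk n4→n3→n1 to n0
  n6←n7: walk n7→n6 to n0
  n8←n0: walk · to n0
  n8←n5: walk n5→n2 to n0
  n8←n7: walk n7→n6 to n0
  n0: DF=∅
  n1: DF={n6}
  n2: DF={n6,n8}
  n3: DF={n6}
  n4: DF={n6}
  n5: DF={n8}
  n6: DF={n6,n8}
  n7: DF={n6,n8}
  n8: DF=∅

φ for q: defs {n4,n5,n6}
  DF⁺ = {n6,n8}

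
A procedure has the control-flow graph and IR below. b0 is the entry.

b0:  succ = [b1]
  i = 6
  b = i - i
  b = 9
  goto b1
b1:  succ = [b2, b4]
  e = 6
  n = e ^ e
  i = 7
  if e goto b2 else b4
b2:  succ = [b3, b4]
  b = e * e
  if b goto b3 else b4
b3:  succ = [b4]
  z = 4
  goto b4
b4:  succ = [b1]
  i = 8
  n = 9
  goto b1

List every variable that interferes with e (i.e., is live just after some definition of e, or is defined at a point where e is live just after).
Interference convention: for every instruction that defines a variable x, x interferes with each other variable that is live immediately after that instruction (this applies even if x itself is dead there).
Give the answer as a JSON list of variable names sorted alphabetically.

Answer: ["i", "n"]

Analysis:
def/use:
  b0 def {b,i} use ∅
  b1 def {e,i,n} use ∅
  b2 def {b} use {e}
  b3 def {z} use ∅
  b4 def {i,n} use ∅

Live sets:
  b0 li=∅ lo=∅
  b1 li=∅ lo={e}
  b2 li={e} lo=∅
  b3 li=∅ lo=∅
  b4 li=∅ lo=∅

Interference:
  b: ∅
  e: {i,n}
  i: {e}
  n: {e}
  z: ∅

N(e) = ["i", "n"]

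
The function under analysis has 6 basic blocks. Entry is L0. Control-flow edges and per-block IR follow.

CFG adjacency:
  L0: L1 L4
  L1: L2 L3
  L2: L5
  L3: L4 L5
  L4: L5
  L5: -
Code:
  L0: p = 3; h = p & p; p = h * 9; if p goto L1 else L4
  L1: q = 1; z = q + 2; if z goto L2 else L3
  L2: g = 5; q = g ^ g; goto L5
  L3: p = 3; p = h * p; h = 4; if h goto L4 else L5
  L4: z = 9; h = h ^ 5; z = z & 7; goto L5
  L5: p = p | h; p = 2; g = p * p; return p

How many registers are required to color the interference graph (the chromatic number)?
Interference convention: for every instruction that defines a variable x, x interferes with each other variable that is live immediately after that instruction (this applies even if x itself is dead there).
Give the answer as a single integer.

Block summaries:
  L0 def {h,p} use ∅
  L1 def {q,z} use ∅
  L2 def {g,q} use ∅
  L3 def {h,p} use {h}
  L4 def {h,z} use {h}
  L5 def {g,p} use {h,p}

Liveness:
  L0 li=∅ lo={h,p}
  L1 li={h,p} lo={h,p}
  L2 li={h,p} lo={h,p}
  L3 li={h} lo={h,p}
  L4 li={h,p} lo={h,p}
  L5 li={h,p} lo=∅

Interference:
  g↔{h,p}
  h↔{g,p,q,z}
  p↔{g,h,q,z}
  q↔{h,p}
  z↔{h,p}

Colouring:
  clique {g,h,p} ⇒ need ≥ 3
  3-colouring: R0={h}  R1={p}  R2={g,q,z}
  χ = 3

Answer: 3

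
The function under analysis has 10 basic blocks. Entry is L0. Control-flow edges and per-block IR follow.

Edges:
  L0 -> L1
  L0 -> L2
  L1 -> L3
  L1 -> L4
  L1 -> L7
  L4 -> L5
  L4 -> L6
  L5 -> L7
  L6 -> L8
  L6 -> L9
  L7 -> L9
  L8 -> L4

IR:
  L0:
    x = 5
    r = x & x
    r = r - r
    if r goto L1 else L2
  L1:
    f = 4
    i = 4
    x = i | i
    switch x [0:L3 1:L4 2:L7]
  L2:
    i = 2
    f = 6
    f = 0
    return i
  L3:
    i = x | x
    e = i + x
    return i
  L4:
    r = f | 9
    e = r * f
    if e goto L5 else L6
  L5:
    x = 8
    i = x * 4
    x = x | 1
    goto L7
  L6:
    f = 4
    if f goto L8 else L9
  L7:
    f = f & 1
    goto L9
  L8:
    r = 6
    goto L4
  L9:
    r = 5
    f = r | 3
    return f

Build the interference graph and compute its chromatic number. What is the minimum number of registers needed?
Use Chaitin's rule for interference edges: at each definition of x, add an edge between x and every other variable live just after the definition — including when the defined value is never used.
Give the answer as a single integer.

Answer: 3

Working:
Per-block:
  L0: {r,x} / ∅
  L1: {f,i,x} / ∅
  L2: {f,i} / ∅
  L3: {e,i} / {x}
  L4: {e,r} / {f}
  L5: {i,x} / ∅
  L6: {f} / ∅
  L7: {f} / {f}
  L8: {r} / ∅
  L9: {f,r} / ∅

Live sets:
  L0: in=∅ out=∅
  L1: in=∅ out={f,x}
  L2: in=∅ out=∅
  L3: in={x} out=∅
  L4: in={f} out={f}
  L5: in={f} out={f}
  L6: in=∅ out={f}
  L7: in={f} out=∅
  L8: in={f} out={f}
  L9: in=∅ out=∅

Conflict graph:
  e↔{f,i}
  f↔{e,i,r,x}
  i↔{e,f,x}
  r↔{f}
  x↔{f,i}

Chromatic number:
  {e,f,i} pairwise interfere (3-clique) ⇒ χ ≥ 3
  3-colouring: R0={f}  R1={i,r}  R2={e,x}
  χ = 3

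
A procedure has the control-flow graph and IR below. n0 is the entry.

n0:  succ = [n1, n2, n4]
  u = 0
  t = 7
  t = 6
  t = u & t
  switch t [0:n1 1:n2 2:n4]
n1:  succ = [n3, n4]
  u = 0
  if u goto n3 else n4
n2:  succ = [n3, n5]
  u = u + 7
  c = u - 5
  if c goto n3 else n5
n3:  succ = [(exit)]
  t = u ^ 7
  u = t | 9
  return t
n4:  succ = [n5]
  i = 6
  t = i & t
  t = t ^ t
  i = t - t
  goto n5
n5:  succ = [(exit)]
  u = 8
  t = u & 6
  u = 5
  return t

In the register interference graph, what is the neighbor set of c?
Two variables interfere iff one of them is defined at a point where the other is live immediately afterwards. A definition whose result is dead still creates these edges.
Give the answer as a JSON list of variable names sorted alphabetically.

Answer: ["u"]

Analysis:
def/use:
  n0 def {t,u} use ∅
  n1 def {u} use ∅
  n2 def {c,u} use {u}
  n3 def {t,u} use {u}
  n4 def {i,t} use {t}
  n5 def {t,u} use ∅

Live sets:
  n0: in=∅ out={t,u}
  n1: in={t} out={t,u}
  n2: in={u} out={u}
  n3: in={u} out=∅
  n4: in={t} out=∅
  n5: in=∅ out=∅

Interference:
  c↔{u}
  i↔{t}
  t↔{i,u}
  u↔{c,t}

N(c) = ["u"]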